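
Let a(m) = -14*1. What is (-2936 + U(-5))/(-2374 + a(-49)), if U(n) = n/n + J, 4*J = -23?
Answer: 3921/3184 ≈ 1.2315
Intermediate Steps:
J = -23/4 (J = (¼)*(-23) = -23/4 ≈ -5.7500)
a(m) = -14
U(n) = -19/4 (U(n) = n/n - 23/4 = 1 - 23/4 = -19/4)
(-2936 + U(-5))/(-2374 + a(-49)) = (-2936 - 19/4)/(-2374 - 14) = -11763/4/(-2388) = -11763/4*(-1/2388) = 3921/3184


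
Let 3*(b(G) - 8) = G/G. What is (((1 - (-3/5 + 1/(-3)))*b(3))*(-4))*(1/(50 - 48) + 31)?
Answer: -2030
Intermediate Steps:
b(G) = 25/3 (b(G) = 8 + (G/G)/3 = 8 + (⅓)*1 = 8 + ⅓ = 25/3)
(((1 - (-3/5 + 1/(-3)))*b(3))*(-4))*(1/(50 - 48) + 31) = (((1 - (-3/5 + 1/(-3)))*(25/3))*(-4))*(1/(50 - 48) + 31) = (((1 - (-3*⅕ + 1*(-⅓)))*(25/3))*(-4))*(1/2 + 31) = (((1 - (-⅗ - ⅓))*(25/3))*(-4))*(½ + 31) = (((1 - 1*(-14/15))*(25/3))*(-4))*(63/2) = (((1 + 14/15)*(25/3))*(-4))*(63/2) = (((29/15)*(25/3))*(-4))*(63/2) = ((145/9)*(-4))*(63/2) = -580/9*63/2 = -2030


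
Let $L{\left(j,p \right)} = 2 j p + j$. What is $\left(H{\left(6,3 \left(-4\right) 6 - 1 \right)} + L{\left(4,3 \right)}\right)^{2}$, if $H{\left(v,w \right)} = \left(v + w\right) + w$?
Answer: $12544$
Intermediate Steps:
$L{\left(j,p \right)} = j + 2 j p$ ($L{\left(j,p \right)} = 2 j p + j = j + 2 j p$)
$H{\left(v,w \right)} = v + 2 w$
$\left(H{\left(6,3 \left(-4\right) 6 - 1 \right)} + L{\left(4,3 \right)}\right)^{2} = \left(\left(6 + 2 \left(3 \left(-4\right) 6 - 1\right)\right) + 4 \left(1 + 2 \cdot 3\right)\right)^{2} = \left(\left(6 + 2 \left(\left(-12\right) 6 - 1\right)\right) + 4 \left(1 + 6\right)\right)^{2} = \left(\left(6 + 2 \left(-72 - 1\right)\right) + 4 \cdot 7\right)^{2} = \left(\left(6 + 2 \left(-73\right)\right) + 28\right)^{2} = \left(\left(6 - 146\right) + 28\right)^{2} = \left(-140 + 28\right)^{2} = \left(-112\right)^{2} = 12544$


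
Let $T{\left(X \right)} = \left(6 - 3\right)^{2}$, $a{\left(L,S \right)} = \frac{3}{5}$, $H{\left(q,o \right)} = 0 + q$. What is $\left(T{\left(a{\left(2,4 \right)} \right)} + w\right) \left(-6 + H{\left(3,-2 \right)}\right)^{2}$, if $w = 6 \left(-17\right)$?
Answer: $-837$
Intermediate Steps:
$H{\left(q,o \right)} = q$
$a{\left(L,S \right)} = \frac{3}{5}$ ($a{\left(L,S \right)} = 3 \cdot \frac{1}{5} = \frac{3}{5}$)
$w = -102$
$T{\left(X \right)} = 9$ ($T{\left(X \right)} = 3^{2} = 9$)
$\left(T{\left(a{\left(2,4 \right)} \right)} + w\right) \left(-6 + H{\left(3,-2 \right)}\right)^{2} = \left(9 - 102\right) \left(-6 + 3\right)^{2} = - 93 \left(-3\right)^{2} = \left(-93\right) 9 = -837$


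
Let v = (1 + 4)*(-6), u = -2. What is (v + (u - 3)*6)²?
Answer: 3600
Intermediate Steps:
v = -30 (v = 5*(-6) = -30)
(v + (u - 3)*6)² = (-30 + (-2 - 3)*6)² = (-30 - 5*6)² = (-30 - 30)² = (-60)² = 3600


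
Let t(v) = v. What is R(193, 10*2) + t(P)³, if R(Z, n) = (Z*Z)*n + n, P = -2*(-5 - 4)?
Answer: 750832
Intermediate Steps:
P = 18 (P = -2*(-9) = 18)
R(Z, n) = n + n*Z² (R(Z, n) = Z²*n + n = n*Z² + n = n + n*Z²)
R(193, 10*2) + t(P)³ = (10*2)*(1 + 193²) + 18³ = 20*(1 + 37249) + 5832 = 20*37250 + 5832 = 745000 + 5832 = 750832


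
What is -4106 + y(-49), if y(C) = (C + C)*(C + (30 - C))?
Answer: -7046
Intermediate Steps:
y(C) = 60*C (y(C) = (2*C)*30 = 60*C)
-4106 + y(-49) = -4106 + 60*(-49) = -4106 - 2940 = -7046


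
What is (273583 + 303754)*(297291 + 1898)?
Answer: 172732879693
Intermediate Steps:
(273583 + 303754)*(297291 + 1898) = 577337*299189 = 172732879693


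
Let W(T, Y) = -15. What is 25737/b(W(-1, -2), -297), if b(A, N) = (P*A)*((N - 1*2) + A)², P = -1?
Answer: 8579/492980 ≈ 0.017402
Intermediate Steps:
b(A, N) = -A*(-2 + A + N)² (b(A, N) = (-A)*((N - 1*2) + A)² = (-A)*((N - 2) + A)² = (-A)*((-2 + N) + A)² = (-A)*(-2 + A + N)² = -A*(-2 + A + N)²)
25737/b(W(-1, -2), -297) = 25737/((-1*(-15)*(-2 - 15 - 297)²)) = 25737/((-1*(-15)*(-314)²)) = 25737/((-1*(-15)*98596)) = 25737/1478940 = 25737*(1/1478940) = 8579/492980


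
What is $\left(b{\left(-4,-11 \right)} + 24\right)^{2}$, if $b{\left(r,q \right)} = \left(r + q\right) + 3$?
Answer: $144$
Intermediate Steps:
$b{\left(r,q \right)} = 3 + q + r$ ($b{\left(r,q \right)} = \left(q + r\right) + 3 = 3 + q + r$)
$\left(b{\left(-4,-11 \right)} + 24\right)^{2} = \left(\left(3 - 11 - 4\right) + 24\right)^{2} = \left(-12 + 24\right)^{2} = 12^{2} = 144$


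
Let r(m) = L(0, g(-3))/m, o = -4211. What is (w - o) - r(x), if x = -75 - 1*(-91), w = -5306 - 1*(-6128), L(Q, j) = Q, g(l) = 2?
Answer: 5033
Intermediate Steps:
w = 822 (w = -5306 + 6128 = 822)
x = 16 (x = -75 + 91 = 16)
r(m) = 0 (r(m) = 0/m = 0)
(w - o) - r(x) = (822 - 1*(-4211)) - 1*0 = (822 + 4211) + 0 = 5033 + 0 = 5033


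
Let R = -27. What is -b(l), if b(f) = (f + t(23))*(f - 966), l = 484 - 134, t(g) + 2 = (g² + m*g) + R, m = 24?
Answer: 863632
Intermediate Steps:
t(g) = -29 + g² + 24*g (t(g) = -2 + ((g² + 24*g) - 27) = -2 + (-27 + g² + 24*g) = -29 + g² + 24*g)
l = 350
b(f) = (-966 + f)*(1052 + f) (b(f) = (f + (-29 + 23² + 24*23))*(f - 966) = (f + (-29 + 529 + 552))*(-966 + f) = (f + 1052)*(-966 + f) = (1052 + f)*(-966 + f) = (-966 + f)*(1052 + f))
-b(l) = -(-1016232 + 350² + 86*350) = -(-1016232 + 122500 + 30100) = -1*(-863632) = 863632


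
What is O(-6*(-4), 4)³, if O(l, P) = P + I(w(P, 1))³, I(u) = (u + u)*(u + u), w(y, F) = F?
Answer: 314432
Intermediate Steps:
I(u) = 4*u² (I(u) = (2*u)*(2*u) = 4*u²)
O(l, P) = 64 + P (O(l, P) = P + (4*1²)³ = P + (4*1)³ = P + 4³ = P + 64 = 64 + P)
O(-6*(-4), 4)³ = (64 + 4)³ = 68³ = 314432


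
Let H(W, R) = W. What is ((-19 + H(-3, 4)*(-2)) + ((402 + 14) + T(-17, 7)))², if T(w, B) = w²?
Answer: 478864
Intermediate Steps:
((-19 + H(-3, 4)*(-2)) + ((402 + 14) + T(-17, 7)))² = ((-19 - 3*(-2)) + ((402 + 14) + (-17)²))² = ((-19 + 6) + (416 + 289))² = (-13 + 705)² = 692² = 478864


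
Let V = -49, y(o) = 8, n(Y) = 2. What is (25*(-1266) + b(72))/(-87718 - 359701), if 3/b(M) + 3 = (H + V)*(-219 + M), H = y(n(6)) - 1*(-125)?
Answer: 130303051/1842024023 ≈ 0.070739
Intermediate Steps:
H = 133 (H = 8 - 1*(-125) = 8 + 125 = 133)
b(M) = 3/(-18399 + 84*M) (b(M) = 3/(-3 + (133 - 49)*(-219 + M)) = 3/(-3 + 84*(-219 + M)) = 3/(-3 + (-18396 + 84*M)) = 3/(-18399 + 84*M))
(25*(-1266) + b(72))/(-87718 - 359701) = (25*(-1266) + 1/(-6133 + 28*72))/(-87718 - 359701) = (-31650 + 1/(-6133 + 2016))/(-447419) = (-31650 + 1/(-4117))*(-1/447419) = (-31650 - 1/4117)*(-1/447419) = -130303051/4117*(-1/447419) = 130303051/1842024023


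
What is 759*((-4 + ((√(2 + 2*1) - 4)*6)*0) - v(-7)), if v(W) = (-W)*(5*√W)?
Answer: -3036 - 26565*I*√7 ≈ -3036.0 - 70284.0*I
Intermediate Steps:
v(W) = -5*W^(3/2)
759*((-4 + ((√(2 + 2*1) - 4)*6)*0) - v(-7)) = 759*((-4 + ((√(2 + 2*1) - 4)*6)*0) - (-5)*(-7)^(3/2)) = 759*((-4 + ((√(2 + 2) - 4)*6)*0) - (-5)*(-7*I*√7)) = 759*((-4 + ((√4 - 4)*6)*0) - 35*I*√7) = 759*((-4 + ((2 - 4)*6)*0) - 35*I*√7) = 759*((-4 - 2*6*0) - 35*I*√7) = 759*((-4 - 12*0) - 35*I*√7) = 759*((-4 + 0) - 35*I*√7) = 759*(-4 - 35*I*√7) = -3036 - 26565*I*√7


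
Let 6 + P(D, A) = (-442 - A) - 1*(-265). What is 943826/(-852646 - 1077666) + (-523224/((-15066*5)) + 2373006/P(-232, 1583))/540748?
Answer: -59235664084060171/120539287472180265 ≈ -0.49142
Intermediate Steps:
P(D, A) = -183 - A (P(D, A) = -6 + ((-442 - A) - 1*(-265)) = -6 + ((-442 - A) + 265) = -6 + (-177 - A) = -183 - A)
943826/(-852646 - 1077666) + (-523224/((-15066*5)) + 2373006/P(-232, 1583))/540748 = 943826/(-852646 - 1077666) + (-523224/((-15066*5)) + 2373006/(-183 - 1*1583))/540748 = 943826/(-1930312) + (-523224/(-75330) + 2373006/(-183 - 1583))*(1/540748) = 943826*(-1/1930312) + (-523224*(-1/75330) + 2373006/(-1766))*(1/540748) = -471913/965156 + (29068/4185 + 2373006*(-1/1766))*(1/540748) = -471913/965156 + (29068/4185 - 1186503/883)*(1/540748) = -471913/965156 - 4939848011/3695355*1/540748 = -471913/965156 - 4939848011/1998255825540 = -59235664084060171/120539287472180265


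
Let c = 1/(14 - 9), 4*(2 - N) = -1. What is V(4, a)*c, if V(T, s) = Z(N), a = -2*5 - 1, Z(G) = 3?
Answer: ⅗ ≈ 0.60000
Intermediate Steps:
N = 9/4 (N = 2 - ¼*(-1) = 2 + ¼ = 9/4 ≈ 2.2500)
a = -11 (a = -10 - 1 = -11)
V(T, s) = 3
c = ⅕ (c = 1/5 = ⅕ ≈ 0.20000)
V(4, a)*c = 3*(⅕) = ⅗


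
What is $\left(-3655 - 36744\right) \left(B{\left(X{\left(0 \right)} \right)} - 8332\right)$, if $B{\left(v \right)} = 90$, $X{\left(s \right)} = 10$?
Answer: $332968558$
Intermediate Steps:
$\left(-3655 - 36744\right) \left(B{\left(X{\left(0 \right)} \right)} - 8332\right) = \left(-3655 - 36744\right) \left(90 - 8332\right) = \left(-40399\right) \left(-8242\right) = 332968558$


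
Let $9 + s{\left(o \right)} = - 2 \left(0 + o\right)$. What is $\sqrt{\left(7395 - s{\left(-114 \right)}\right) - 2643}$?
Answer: $\sqrt{4533} \approx 67.328$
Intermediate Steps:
$s{\left(o \right)} = -9 - 2 o$ ($s{\left(o \right)} = -9 - 2 \left(0 + o\right) = -9 - 2 o$)
$\sqrt{\left(7395 - s{\left(-114 \right)}\right) - 2643} = \sqrt{\left(7395 - \left(-9 - -228\right)\right) - 2643} = \sqrt{\left(7395 - \left(-9 + 228\right)\right) + \left(-6007 + 3364\right)} = \sqrt{\left(7395 - 219\right) - 2643} = \sqrt{7176 - 2643} = \sqrt{4533}$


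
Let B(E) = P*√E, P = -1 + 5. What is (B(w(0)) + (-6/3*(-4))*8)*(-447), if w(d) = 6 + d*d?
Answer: -28608 - 1788*√6 ≈ -32988.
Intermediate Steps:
w(d) = 6 + d²
P = 4
B(E) = 4*√E
(B(w(0)) + (-6/3*(-4))*8)*(-447) = (4*√(6 + 0²) + (-6/3*(-4))*8)*(-447) = (4*√(6 + 0) + (-6*⅓*(-4))*8)*(-447) = (4*√6 - 2*(-4)*8)*(-447) = (4*√6 + 8*8)*(-447) = (4*√6 + 64)*(-447) = (64 + 4*√6)*(-447) = -28608 - 1788*√6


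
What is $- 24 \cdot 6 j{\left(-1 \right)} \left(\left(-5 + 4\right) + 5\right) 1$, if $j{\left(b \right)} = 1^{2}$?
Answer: $-576$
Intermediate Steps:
$j{\left(b \right)} = 1$
$- 24 \cdot 6 j{\left(-1 \right)} \left(\left(-5 + 4\right) + 5\right) 1 = - 24 \cdot 6 \cdot 1 \left(\left(-5 + 4\right) + 5\right) 1 = - 24 \cdot 6 \left(-1 + 5\right) 1 = - 24 \cdot 6 \cdot 4 \cdot 1 = \left(-24\right) 24 \cdot 1 = \left(-576\right) 1 = -576$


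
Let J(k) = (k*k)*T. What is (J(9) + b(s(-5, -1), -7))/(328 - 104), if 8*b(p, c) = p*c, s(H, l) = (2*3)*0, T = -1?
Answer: -81/224 ≈ -0.36161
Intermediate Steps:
s(H, l) = 0 (s(H, l) = 6*0 = 0)
b(p, c) = c*p/8 (b(p, c) = (p*c)/8 = (c*p)/8 = c*p/8)
J(k) = -k² (J(k) = (k*k)*(-1) = k²*(-1) = -k²)
(J(9) + b(s(-5, -1), -7))/(328 - 104) = (-1*9² + (⅛)*(-7)*0)/(328 - 104) = (-1*81 + 0)/224 = (-81 + 0)*(1/224) = -81*1/224 = -81/224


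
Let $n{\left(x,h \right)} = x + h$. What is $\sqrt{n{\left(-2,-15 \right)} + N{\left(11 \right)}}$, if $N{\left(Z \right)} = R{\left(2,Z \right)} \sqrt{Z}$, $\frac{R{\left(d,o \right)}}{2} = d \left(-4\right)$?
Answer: $\sqrt{-17 - 16 \sqrt{11}} \approx 8.3705 i$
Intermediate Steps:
$R{\left(d,o \right)} = - 8 d$ ($R{\left(d,o \right)} = 2 d \left(-4\right) = 2 \left(- 4 d\right) = - 8 d$)
$n{\left(x,h \right)} = h + x$
$N{\left(Z \right)} = - 16 \sqrt{Z}$ ($N{\left(Z \right)} = \left(-8\right) 2 \sqrt{Z} = - 16 \sqrt{Z}$)
$\sqrt{n{\left(-2,-15 \right)} + N{\left(11 \right)}} = \sqrt{\left(-15 - 2\right) - 16 \sqrt{11}} = \sqrt{-17 - 16 \sqrt{11}}$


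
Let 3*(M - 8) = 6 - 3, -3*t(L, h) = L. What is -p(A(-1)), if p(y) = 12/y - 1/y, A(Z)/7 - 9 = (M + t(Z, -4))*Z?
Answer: 33/7 ≈ 4.7143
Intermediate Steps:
t(L, h) = -L/3
M = 9 (M = 8 + (6 - 3)/3 = 8 + (⅓)*3 = 8 + 1 = 9)
A(Z) = 63 + 7*Z*(9 - Z/3) (A(Z) = 63 + 7*((9 - Z/3)*Z) = 63 + 7*(Z*(9 - Z/3)) = 63 + 7*Z*(9 - Z/3))
p(y) = 11/y
-p(A(-1)) = -11/(63 + 63*(-1) - 7/3*(-1)²) = -11/(63 - 63 - 7/3*1) = -11/(63 - 63 - 7/3) = -11/(-7/3) = -11*(-3)/7 = -1*(-33/7) = 33/7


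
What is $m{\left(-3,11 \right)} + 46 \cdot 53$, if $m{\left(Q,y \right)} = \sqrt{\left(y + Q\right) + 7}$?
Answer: $2438 + \sqrt{15} \approx 2441.9$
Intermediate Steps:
$m{\left(Q,y \right)} = \sqrt{7 + Q + y}$ ($m{\left(Q,y \right)} = \sqrt{\left(Q + y\right) + 7} = \sqrt{7 + Q + y}$)
$m{\left(-3,11 \right)} + 46 \cdot 53 = \sqrt{7 - 3 + 11} + 46 \cdot 53 = \sqrt{15} + 2438 = 2438 + \sqrt{15}$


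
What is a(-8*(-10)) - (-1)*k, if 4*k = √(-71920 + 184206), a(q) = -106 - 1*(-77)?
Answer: -29 + √112286/4 ≈ 54.773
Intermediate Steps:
a(q) = -29 (a(q) = -106 + 77 = -29)
k = √112286/4 (k = √(-71920 + 184206)/4 = √112286/4 ≈ 83.773)
a(-8*(-10)) - (-1)*k = -29 - (-1)*√112286/4 = -29 + √112286/4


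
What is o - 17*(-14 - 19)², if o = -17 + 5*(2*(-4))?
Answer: -18570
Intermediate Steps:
o = -57 (o = -17 + 5*(-8) = -17 - 40 = -57)
o - 17*(-14 - 19)² = -57 - 17*(-14 - 19)² = -57 - 17*(-33)² = -57 - 17*1089 = -57 - 18513 = -18570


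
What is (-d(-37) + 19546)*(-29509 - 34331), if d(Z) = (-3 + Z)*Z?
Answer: -1153333440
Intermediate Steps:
d(Z) = Z*(-3 + Z)
(-d(-37) + 19546)*(-29509 - 34331) = (-(-37)*(-3 - 37) + 19546)*(-29509 - 34331) = (-(-37)*(-40) + 19546)*(-63840) = (-1*1480 + 19546)*(-63840) = (-1480 + 19546)*(-63840) = 18066*(-63840) = -1153333440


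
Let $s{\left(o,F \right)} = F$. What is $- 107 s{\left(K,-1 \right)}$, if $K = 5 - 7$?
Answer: $107$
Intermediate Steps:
$K = -2$ ($K = 5 - 7 = -2$)
$- 107 s{\left(K,-1 \right)} = \left(-107\right) \left(-1\right) = 107$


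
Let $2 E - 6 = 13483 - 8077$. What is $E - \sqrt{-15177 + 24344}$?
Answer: $2706 - \sqrt{9167} \approx 2610.3$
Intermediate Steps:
$E = 2706$ ($E = 3 + \frac{13483 - 8077}{2} = 3 + \frac{1}{2} \cdot 5406 = 3 + 2703 = 2706$)
$E - \sqrt{-15177 + 24344} = 2706 - \sqrt{-15177 + 24344} = 2706 - \sqrt{9167}$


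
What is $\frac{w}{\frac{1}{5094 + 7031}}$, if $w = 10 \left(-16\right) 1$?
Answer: $-1940000$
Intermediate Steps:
$w = -160$ ($w = \left(-160\right) 1 = -160$)
$\frac{w}{\frac{1}{5094 + 7031}} = - \frac{160}{\frac{1}{5094 + 7031}} = - \frac{160}{\frac{1}{12125}} = - 160 \frac{1}{\frac{1}{12125}} = \left(-160\right) 12125 = -1940000$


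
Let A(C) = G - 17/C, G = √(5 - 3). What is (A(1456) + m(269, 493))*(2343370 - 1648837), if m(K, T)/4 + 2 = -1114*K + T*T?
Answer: -32717373273987/208 + 694533*√2 ≈ -1.5729e+11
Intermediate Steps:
G = √2 ≈ 1.4142
A(C) = √2 - 17/C
m(K, T) = -8 - 4456*K + 4*T² (m(K, T) = -8 + 4*(-1114*K + T*T) = -8 + 4*(-1114*K + T²) = -8 + 4*(T² - 1114*K) = -8 + (-4456*K + 4*T²) = -8 - 4456*K + 4*T²)
(A(1456) + m(269, 493))*(2343370 - 1648837) = ((√2 - 17/1456) + (-8 - 4456*269 + 4*493²))*(2343370 - 1648837) = ((√2 - 17*1/1456) + (-8 - 1198664 + 4*243049))*694533 = ((√2 - 17/1456) + (-8 - 1198664 + 972196))*694533 = ((-17/1456 + √2) - 226476)*694533 = (-329749073/1456 + √2)*694533 = -32717373273987/208 + 694533*√2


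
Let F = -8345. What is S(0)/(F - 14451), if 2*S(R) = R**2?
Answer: 0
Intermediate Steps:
S(R) = R**2/2
S(0)/(F - 14451) = ((1/2)*0**2)/(-8345 - 14451) = ((1/2)*0)/(-22796) = 0*(-1/22796) = 0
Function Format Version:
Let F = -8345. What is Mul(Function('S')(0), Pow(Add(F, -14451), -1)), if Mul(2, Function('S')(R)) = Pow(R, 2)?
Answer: 0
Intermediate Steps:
Function('S')(R) = Mul(Rational(1, 2), Pow(R, 2))
Mul(Function('S')(0), Pow(Add(F, -14451), -1)) = Mul(Mul(Rational(1, 2), Pow(0, 2)), Pow(Add(-8345, -14451), -1)) = Mul(Mul(Rational(1, 2), 0), Pow(-22796, -1)) = Mul(0, Rational(-1, 22796)) = 0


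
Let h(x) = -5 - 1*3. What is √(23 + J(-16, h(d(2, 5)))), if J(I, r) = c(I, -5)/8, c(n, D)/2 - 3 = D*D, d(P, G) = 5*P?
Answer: √30 ≈ 5.4772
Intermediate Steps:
h(x) = -8 (h(x) = -5 - 3 = -8)
c(n, D) = 6 + 2*D² (c(n, D) = 6 + 2*(D*D) = 6 + 2*D²)
J(I, r) = 7 (J(I, r) = (6 + 2*(-5)²)/8 = (6 + 2*25)*(⅛) = (6 + 50)*(⅛) = 56*(⅛) = 7)
√(23 + J(-16, h(d(2, 5)))) = √(23 + 7) = √30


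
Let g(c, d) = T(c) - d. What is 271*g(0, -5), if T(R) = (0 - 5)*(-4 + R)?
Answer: 6775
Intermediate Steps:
T(R) = 20 - 5*R (T(R) = -5*(-4 + R) = 20 - 5*R)
g(c, d) = 20 - d - 5*c (g(c, d) = (20 - 5*c) - d = 20 - d - 5*c)
271*g(0, -5) = 271*(20 - 1*(-5) - 5*0) = 271*(20 + 5 + 0) = 271*25 = 6775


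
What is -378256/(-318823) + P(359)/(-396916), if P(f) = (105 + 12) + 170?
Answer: 150044356295/126545949868 ≈ 1.1857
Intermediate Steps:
P(f) = 287 (P(f) = 117 + 170 = 287)
-378256/(-318823) + P(359)/(-396916) = -378256/(-318823) + 287/(-396916) = -378256*(-1/318823) + 287*(-1/396916) = 378256/318823 - 287/396916 = 150044356295/126545949868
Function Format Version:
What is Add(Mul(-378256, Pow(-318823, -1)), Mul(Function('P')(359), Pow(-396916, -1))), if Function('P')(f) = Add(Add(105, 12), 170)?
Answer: Rational(150044356295, 126545949868) ≈ 1.1857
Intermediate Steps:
Function('P')(f) = 287 (Function('P')(f) = Add(117, 170) = 287)
Add(Mul(-378256, Pow(-318823, -1)), Mul(Function('P')(359), Pow(-396916, -1))) = Add(Mul(-378256, Pow(-318823, -1)), Mul(287, Pow(-396916, -1))) = Add(Mul(-378256, Rational(-1, 318823)), Mul(287, Rational(-1, 396916))) = Add(Rational(378256, 318823), Rational(-287, 396916)) = Rational(150044356295, 126545949868)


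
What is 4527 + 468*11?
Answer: 9675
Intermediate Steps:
4527 + 468*11 = 4527 + 5148 = 9675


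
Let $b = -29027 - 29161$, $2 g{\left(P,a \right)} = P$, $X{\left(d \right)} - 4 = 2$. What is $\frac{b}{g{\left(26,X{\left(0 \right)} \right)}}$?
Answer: $-4476$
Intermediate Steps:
$X{\left(d \right)} = 6$ ($X{\left(d \right)} = 4 + 2 = 6$)
$g{\left(P,a \right)} = \frac{P}{2}$
$b = -58188$ ($b = -29027 - 29161 = -58188$)
$\frac{b}{g{\left(26,X{\left(0 \right)} \right)}} = - \frac{58188}{\frac{1}{2} \cdot 26} = - \frac{58188}{13} = \left(-58188\right) \frac{1}{13} = -4476$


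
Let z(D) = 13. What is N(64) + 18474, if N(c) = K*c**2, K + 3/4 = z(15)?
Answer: 68650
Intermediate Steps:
K = 49/4 (K = -3/4 + 13 = 49/4 ≈ 12.250)
N(c) = 49*c**2/4
N(64) + 18474 = (49/4)*64**2 + 18474 = (49/4)*4096 + 18474 = 50176 + 18474 = 68650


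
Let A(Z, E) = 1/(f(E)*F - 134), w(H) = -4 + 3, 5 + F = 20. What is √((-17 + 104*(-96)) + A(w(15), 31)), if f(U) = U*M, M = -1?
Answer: 10*I*√35883694/599 ≈ 100.01*I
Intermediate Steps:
F = 15 (F = -5 + 20 = 15)
f(U) = -U (f(U) = U*(-1) = -U)
w(H) = -1
A(Z, E) = 1/(-134 - 15*E) (A(Z, E) = 1/(-E*15 - 134) = 1/(-15*E - 134) = 1/(-134 - 15*E))
√((-17 + 104*(-96)) + A(w(15), 31)) = √((-17 + 104*(-96)) + 1/(-134 - 15*31)) = √((-17 - 9984) + 1/(-134 - 465)) = √(-10001 + 1/(-599)) = √(-10001 - 1/599) = √(-5990600/599) = 10*I*√35883694/599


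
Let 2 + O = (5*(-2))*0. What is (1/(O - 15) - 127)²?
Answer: 4665600/289 ≈ 16144.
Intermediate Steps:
O = -2 (O = -2 + (5*(-2))*0 = -2 - 10*0 = -2 + 0 = -2)
(1/(O - 15) - 127)² = (1/(-2 - 15) - 127)² = (1/(-17) - 127)² = (-1/17 - 127)² = (-2160/17)² = 4665600/289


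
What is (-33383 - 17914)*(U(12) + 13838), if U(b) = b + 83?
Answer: -714721101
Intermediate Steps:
U(b) = 83 + b
(-33383 - 17914)*(U(12) + 13838) = (-33383 - 17914)*((83 + 12) + 13838) = -51297*(95 + 13838) = -51297*13933 = -714721101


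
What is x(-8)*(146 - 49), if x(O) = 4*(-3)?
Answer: -1164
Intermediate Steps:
x(O) = -12
x(-8)*(146 - 49) = -12*(146 - 49) = -12*97 = -1164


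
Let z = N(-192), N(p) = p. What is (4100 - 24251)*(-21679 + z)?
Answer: 440722521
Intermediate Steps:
z = -192
(4100 - 24251)*(-21679 + z) = (4100 - 24251)*(-21679 - 192) = -20151*(-21871) = 440722521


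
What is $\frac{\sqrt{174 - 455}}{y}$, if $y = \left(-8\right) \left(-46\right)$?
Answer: $\frac{i \sqrt{281}}{368} \approx 0.045552 i$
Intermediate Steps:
$y = 368$
$\frac{\sqrt{174 - 455}}{y} = \frac{\sqrt{174 - 455}}{368} = \sqrt{-281} \cdot \frac{1}{368} = i \sqrt{281} \cdot \frac{1}{368} = \frac{i \sqrt{281}}{368}$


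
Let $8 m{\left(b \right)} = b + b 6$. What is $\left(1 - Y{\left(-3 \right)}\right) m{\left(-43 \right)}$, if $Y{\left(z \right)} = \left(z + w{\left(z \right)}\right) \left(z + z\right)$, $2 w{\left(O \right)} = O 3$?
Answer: $\frac{3311}{2} \approx 1655.5$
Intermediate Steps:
$w{\left(O \right)} = \frac{3 O}{2}$ ($w{\left(O \right)} = \frac{O 3}{2} = \frac{3 O}{2}$)
$m{\left(b \right)} = \frac{7 b}{8}$ ($m{\left(b \right)} = \frac{b + b 6}{8} = \frac{b + 6 b}{8} = \frac{7 b}{8}$)
$Y{\left(z \right)} = 5 z^{2}$ ($Y{\left(z \right)} = \left(z + \frac{3 z}{2}\right) \left(z + z\right) = \frac{5 z}{2} \cdot 2 z = 5 z^{2}$)
$\left(1 - Y{\left(-3 \right)}\right) m{\left(-43 \right)} = \left(1 - 5 \left(-3\right)^{2}\right) \frac{7}{8} \left(-43\right) = \left(1 - 5 \cdot 9\right) \left(- \frac{301}{8}\right) = \left(1 - 45\right) \left(- \frac{301}{8}\right) = \left(-44\right) \left(- \frac{301}{8}\right) = \frac{3311}{2}$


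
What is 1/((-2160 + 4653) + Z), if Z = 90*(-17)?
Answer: 1/963 ≈ 0.0010384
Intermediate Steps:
Z = -1530
1/((-2160 + 4653) + Z) = 1/((-2160 + 4653) - 1530) = 1/(2493 - 1530) = 1/963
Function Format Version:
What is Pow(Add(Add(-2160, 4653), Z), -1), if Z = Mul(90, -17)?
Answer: Rational(1, 963) ≈ 0.0010384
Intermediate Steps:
Z = -1530
Pow(Add(Add(-2160, 4653), Z), -1) = Pow(Add(Add(-2160, 4653), -1530), -1) = Pow(Add(2493, -1530), -1) = Pow(963, -1) = Rational(1, 963)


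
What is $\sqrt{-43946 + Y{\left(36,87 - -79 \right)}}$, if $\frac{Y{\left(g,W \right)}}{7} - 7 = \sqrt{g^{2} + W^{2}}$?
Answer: $\sqrt{-43897 + 14 \sqrt{7213}} \approx 206.66 i$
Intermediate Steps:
$Y{\left(g,W \right)} = 49 + 7 \sqrt{W^{2} + g^{2}}$ ($Y{\left(g,W \right)} = 49 + 7 \sqrt{g^{2} + W^{2}} = 49 + 7 \sqrt{W^{2} + g^{2}}$)
$\sqrt{-43946 + Y{\left(36,87 - -79 \right)}} = \sqrt{-43946 + \left(49 + 7 \sqrt{\left(87 - -79\right)^{2} + 36^{2}}\right)} = \sqrt{-43946 + \left(49 + 7 \sqrt{\left(87 + 79\right)^{2} + 1296}\right)} = \sqrt{-43946 + \left(49 + 7 \sqrt{166^{2} + 1296}\right)} = \sqrt{-43946 + \left(49 + 7 \sqrt{27556 + 1296}\right)} = \sqrt{-43946 + \left(49 + 7 \sqrt{28852}\right)} = \sqrt{-43946 + \left(49 + 7 \cdot 2 \sqrt{7213}\right)} = \sqrt{-43946 + \left(49 + 14 \sqrt{7213}\right)} = \sqrt{-43897 + 14 \sqrt{7213}}$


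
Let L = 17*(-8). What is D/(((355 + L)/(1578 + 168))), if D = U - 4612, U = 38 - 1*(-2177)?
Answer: -1395054/73 ≈ -19110.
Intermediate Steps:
U = 2215 (U = 38 + 2177 = 2215)
L = -136
D = -2397 (D = 2215 - 4612 = -2397)
D/(((355 + L)/(1578 + 168))) = -2397*(1578 + 168)/(355 - 136) = -2397/(219/1746) = -2397/(219*(1/1746)) = -2397/73/582 = -2397*582/73 = -1395054/73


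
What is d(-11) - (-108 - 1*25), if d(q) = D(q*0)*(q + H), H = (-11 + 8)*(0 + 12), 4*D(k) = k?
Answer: 133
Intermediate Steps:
D(k) = k/4
H = -36 (H = -3*12 = -36)
d(q) = 0 (d(q) = ((q*0)/4)*(q - 36) = ((1/4)*0)*(-36 + q) = 0*(-36 + q) = 0)
d(-11) - (-108 - 1*25) = 0 - (-108 - 1*25) = 0 - (-108 - 25) = 0 - 1*(-133) = 0 + 133 = 133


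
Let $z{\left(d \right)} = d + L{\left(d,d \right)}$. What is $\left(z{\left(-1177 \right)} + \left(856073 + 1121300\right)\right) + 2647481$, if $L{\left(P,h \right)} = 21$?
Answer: $4623698$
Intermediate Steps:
$z{\left(d \right)} = 21 + d$ ($z{\left(d \right)} = d + 21 = 21 + d$)
$\left(z{\left(-1177 \right)} + \left(856073 + 1121300\right)\right) + 2647481 = \left(\left(21 - 1177\right) + \left(856073 + 1121300\right)\right) + 2647481 = \left(-1156 + 1977373\right) + 2647481 = 1976217 + 2647481 = 4623698$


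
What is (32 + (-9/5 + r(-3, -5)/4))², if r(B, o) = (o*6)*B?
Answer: 277729/100 ≈ 2777.3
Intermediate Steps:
r(B, o) = 6*B*o (r(B, o) = (6*o)*B = 6*B*o)
(32 + (-9/5 + r(-3, -5)/4))² = (32 + (-9/5 + (6*(-3)*(-5))/4))² = (32 + (-9*⅕ + 90*(¼)))² = (32 + (-9/5 + 45/2))² = (32 + 207/10)² = (527/10)² = 277729/100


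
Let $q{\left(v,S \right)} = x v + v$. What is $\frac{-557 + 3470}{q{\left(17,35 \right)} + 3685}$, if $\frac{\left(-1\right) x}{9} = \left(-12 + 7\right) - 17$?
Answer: $\frac{971}{2356} \approx 0.41214$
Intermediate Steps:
$x = 198$ ($x = - 9 \left(\left(-12 + 7\right) - 17\right) = - 9 \left(-5 - 17\right) = \left(-9\right) \left(-22\right) = 198$)
$q{\left(v,S \right)} = 199 v$ ($q{\left(v,S \right)} = 198 v + v = 199 v$)
$\frac{-557 + 3470}{q{\left(17,35 \right)} + 3685} = \frac{-557 + 3470}{199 \cdot 17 + 3685} = \frac{2913}{3383 + 3685} = \frac{2913}{7068} = 2913 \cdot \frac{1}{7068} = \frac{971}{2356}$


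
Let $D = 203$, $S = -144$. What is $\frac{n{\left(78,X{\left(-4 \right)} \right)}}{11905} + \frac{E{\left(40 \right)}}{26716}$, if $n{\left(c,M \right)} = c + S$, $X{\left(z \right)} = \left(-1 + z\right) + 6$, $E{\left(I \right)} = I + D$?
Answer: $\frac{1129659}{318053980} \approx 0.0035518$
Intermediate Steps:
$E{\left(I \right)} = 203 + I$ ($E{\left(I \right)} = I + 203 = 203 + I$)
$X{\left(z \right)} = 5 + z$
$n{\left(c,M \right)} = -144 + c$ ($n{\left(c,M \right)} = c - 144 = -144 + c$)
$\frac{n{\left(78,X{\left(-4 \right)} \right)}}{11905} + \frac{E{\left(40 \right)}}{26716} = \frac{-144 + 78}{11905} + \frac{203 + 40}{26716} = \left(-66\right) \frac{1}{11905} + 243 \cdot \frac{1}{26716} = - \frac{66}{11905} + \frac{243}{26716} = \frac{1129659}{318053980}$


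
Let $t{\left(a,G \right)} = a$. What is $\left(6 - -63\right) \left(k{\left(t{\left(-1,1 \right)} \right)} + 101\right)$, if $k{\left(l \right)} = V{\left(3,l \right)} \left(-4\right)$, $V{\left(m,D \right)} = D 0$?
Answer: $6969$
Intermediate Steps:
$V{\left(m,D \right)} = 0$
$k{\left(l \right)} = 0$ ($k{\left(l \right)} = 0 \left(-4\right) = 0$)
$\left(6 - -63\right) \left(k{\left(t{\left(-1,1 \right)} \right)} + 101\right) = \left(6 - -63\right) \left(0 + 101\right) = \left(6 + 63\right) 101 = 69 \cdot 101 = 6969$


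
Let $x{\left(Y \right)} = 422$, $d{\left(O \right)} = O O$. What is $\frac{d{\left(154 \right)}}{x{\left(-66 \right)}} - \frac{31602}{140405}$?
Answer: $\frac{1658254468}{29625455} \approx 55.974$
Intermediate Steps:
$d{\left(O \right)} = O^{2}$
$\frac{d{\left(154 \right)}}{x{\left(-66 \right)}} - \frac{31602}{140405} = \frac{154^{2}}{422} - \frac{31602}{140405} = 23716 \cdot \frac{1}{422} - \frac{31602}{140405} = \frac{11858}{211} - \frac{31602}{140405} = \frac{1658254468}{29625455}$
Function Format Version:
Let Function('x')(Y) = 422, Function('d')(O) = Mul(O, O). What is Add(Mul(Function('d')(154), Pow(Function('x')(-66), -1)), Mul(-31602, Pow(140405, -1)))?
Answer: Rational(1658254468, 29625455) ≈ 55.974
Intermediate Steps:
Function('d')(O) = Pow(O, 2)
Add(Mul(Function('d')(154), Pow(Function('x')(-66), -1)), Mul(-31602, Pow(140405, -1))) = Add(Mul(Pow(154, 2), Pow(422, -1)), Mul(-31602, Pow(140405, -1))) = Add(Mul(23716, Rational(1, 422)), Mul(-31602, Rational(1, 140405))) = Add(Rational(11858, 211), Rational(-31602, 140405)) = Rational(1658254468, 29625455)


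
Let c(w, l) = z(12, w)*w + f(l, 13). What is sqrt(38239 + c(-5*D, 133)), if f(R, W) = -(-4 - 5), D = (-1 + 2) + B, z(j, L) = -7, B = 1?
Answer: 7*sqrt(782) ≈ 195.75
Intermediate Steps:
D = 2 (D = (-1 + 2) + 1 = 1 + 1 = 2)
f(R, W) = 9 (f(R, W) = -1*(-9) = 9)
c(w, l) = 9 - 7*w (c(w, l) = -7*w + 9 = 9 - 7*w)
sqrt(38239 + c(-5*D, 133)) = sqrt(38239 + (9 - (-35)*2)) = sqrt(38239 + (9 - 7*(-10))) = sqrt(38239 + (9 + 70)) = sqrt(38239 + 79) = sqrt(38318) = 7*sqrt(782)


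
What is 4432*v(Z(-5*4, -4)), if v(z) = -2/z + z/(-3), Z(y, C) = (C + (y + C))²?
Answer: -170261374/147 ≈ -1.1582e+6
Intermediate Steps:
Z(y, C) = (y + 2*C)² (Z(y, C) = (C + (C + y))² = (y + 2*C)²)
v(z) = -2/z - z/3 (v(z) = -2/z + z*(-⅓) = -2/z - z/3)
4432*v(Z(-5*4, -4)) = 4432*(-2/(-5*4 + 2*(-4))² - (-5*4 + 2*(-4))²/3) = 4432*(-2/(-20 - 8)² - (-20 - 8)²/3) = 4432*(-2/((-28)²) - ⅓*(-28)²) = 4432*(-2/784 - ⅓*784) = 4432*(-2*1/784 - 784/3) = 4432*(-1/392 - 784/3) = 4432*(-307331/1176) = -170261374/147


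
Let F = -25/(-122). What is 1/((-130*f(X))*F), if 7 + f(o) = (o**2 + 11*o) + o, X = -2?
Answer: 61/43875 ≈ 0.0013903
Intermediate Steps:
f(o) = -7 + o**2 + 12*o (f(o) = -7 + ((o**2 + 11*o) + o) = -7 + (o**2 + 12*o) = -7 + o**2 + 12*o)
F = 25/122 (F = -25*(-1/122) = 25/122 ≈ 0.20492)
1/((-130*f(X))*F) = 1/(-130*(-7 + (-2)**2 + 12*(-2))*(25/122)) = 1/(-130*(-7 + 4 - 24)*(25/122)) = 1/(-130*(-27)*(25/122)) = 1/(3510*(25/122)) = 1/(43875/61) = 61/43875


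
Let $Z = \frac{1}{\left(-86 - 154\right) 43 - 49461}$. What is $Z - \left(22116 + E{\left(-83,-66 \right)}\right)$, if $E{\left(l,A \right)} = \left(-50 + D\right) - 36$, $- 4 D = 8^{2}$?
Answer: $- \frac{1316018935}{59781} \approx -22014.0$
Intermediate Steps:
$D = -16$ ($D = - \frac{8^{2}}{4} = \left(- \frac{1}{4}\right) 64 = -16$)
$E{\left(l,A \right)} = -102$ ($E{\left(l,A \right)} = \left(-50 - 16\right) - 36 = -66 - 36 = -102$)
$Z = - \frac{1}{59781}$ ($Z = \frac{1}{\left(-240\right) 43 - 49461} = \frac{1}{-10320 - 49461} = \frac{1}{-59781} = - \frac{1}{59781} \approx -1.6728 \cdot 10^{-5}$)
$Z - \left(22116 + E{\left(-83,-66 \right)}\right) = - \frac{1}{59781} - \left(22116 - 102\right) = - \frac{1}{59781} - 22014 = - \frac{1316018935}{59781}$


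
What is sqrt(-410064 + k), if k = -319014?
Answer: I*sqrt(729078) ≈ 853.86*I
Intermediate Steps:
sqrt(-410064 + k) = sqrt(-410064 - 319014) = sqrt(-729078) = I*sqrt(729078)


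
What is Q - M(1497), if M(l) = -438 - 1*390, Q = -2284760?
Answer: -2283932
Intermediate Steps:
M(l) = -828 (M(l) = -438 - 390 = -828)
Q - M(1497) = -2284760 - 1*(-828) = -2284760 + 828 = -2283932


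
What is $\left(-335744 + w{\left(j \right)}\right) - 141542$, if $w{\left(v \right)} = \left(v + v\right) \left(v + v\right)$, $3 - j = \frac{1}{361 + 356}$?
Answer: $- \frac{245348992454}{514089} \approx -4.7725 \cdot 10^{5}$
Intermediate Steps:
$j = \frac{2150}{717}$ ($j = 3 - \frac{1}{361 + 356} = 3 - \frac{1}{717} = \frac{2150}{717} \approx 2.9986$)
$w{\left(v \right)} = 4 v^{2}$ ($w{\left(v \right)} = 2 v 2 v = 4 v^{2}$)
$\left(-335744 + w{\left(j \right)}\right) - 141542 = \left(-335744 + 4 \left(\frac{2150}{717}\right)^{2}\right) - 141542 = \left(-335744 + 4 \cdot \frac{4622500}{514089}\right) - 141542 = \left(-335744 + \frac{18490000}{514089}\right) - 141542 = - \frac{172583807216}{514089} - 141542 = - \frac{245348992454}{514089}$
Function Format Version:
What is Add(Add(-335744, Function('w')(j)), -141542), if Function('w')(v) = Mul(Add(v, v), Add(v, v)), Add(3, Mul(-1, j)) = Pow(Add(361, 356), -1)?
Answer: Rational(-245348992454, 514089) ≈ -4.7725e+5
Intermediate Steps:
j = Rational(2150, 717) (j = Add(3, Mul(-1, Pow(Add(361, 356), -1))) = Add(3, Mul(-1, Pow(717, -1))) = Add(3, Mul(-1, Rational(1, 717))) = Add(3, Rational(-1, 717)) = Rational(2150, 717) ≈ 2.9986)
Function('w')(v) = Mul(4, Pow(v, 2)) (Function('w')(v) = Mul(Mul(2, v), Mul(2, v)) = Mul(4, Pow(v, 2)))
Add(Add(-335744, Function('w')(j)), -141542) = Add(Add(-335744, Mul(4, Pow(Rational(2150, 717), 2))), -141542) = Add(Add(-335744, Mul(4, Rational(4622500, 514089))), -141542) = Add(Add(-335744, Rational(18490000, 514089)), -141542) = Add(Rational(-172583807216, 514089), -141542) = Rational(-245348992454, 514089)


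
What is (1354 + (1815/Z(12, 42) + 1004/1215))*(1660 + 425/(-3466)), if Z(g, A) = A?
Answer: 27362682130717/11791332 ≈ 2.3206e+6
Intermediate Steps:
(1354 + (1815/Z(12, 42) + 1004/1215))*(1660 + 425/(-3466)) = (1354 + (1815/42 + 1004/1215))*(1660 + 425/(-3466)) = (1354 + (1815*(1/42) + 1004*(1/1215)))*(1660 + 425*(-1/3466)) = (1354 + (605/14 + 1004/1215))*(1660 - 425/3466) = (1354 + 749131/17010)*(5753135/3466) = (23780671/17010)*(5753135/3466) = 27362682130717/11791332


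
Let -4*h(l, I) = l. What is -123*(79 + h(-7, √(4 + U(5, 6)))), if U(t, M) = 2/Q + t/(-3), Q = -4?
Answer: -39729/4 ≈ -9932.3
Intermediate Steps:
U(t, M) = -½ - t/3 (U(t, M) = 2/(-4) + t/(-3) = 2*(-¼) + t*(-⅓) = -½ - t/3)
h(l, I) = -l/4
-123*(79 + h(-7, √(4 + U(5, 6)))) = -123*(79 - ¼*(-7)) = -123*(79 + 7/4) = -123*323/4 = -39729/4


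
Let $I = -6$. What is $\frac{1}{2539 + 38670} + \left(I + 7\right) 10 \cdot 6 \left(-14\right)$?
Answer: $- \frac{34615559}{41209} \approx -840.0$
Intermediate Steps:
$\frac{1}{2539 + 38670} + \left(I + 7\right) 10 \cdot 6 \left(-14\right) = \frac{1}{2539 + 38670} + \left(-6 + 7\right) 10 \cdot 6 \left(-14\right) = \frac{1}{41209} + 1 \cdot 60 \left(-14\right) = \frac{1}{41209} + 1 \left(-840\right) = \frac{1}{41209} - 840 = - \frac{34615559}{41209}$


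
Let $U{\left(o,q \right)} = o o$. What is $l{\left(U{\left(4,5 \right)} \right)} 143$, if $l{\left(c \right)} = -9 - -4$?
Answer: $-715$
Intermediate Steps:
$U{\left(o,q \right)} = o^{2}$
$l{\left(c \right)} = -5$ ($l{\left(c \right)} = -9 + 4 = -5$)
$l{\left(U{\left(4,5 \right)} \right)} 143 = \left(-5\right) 143 = -715$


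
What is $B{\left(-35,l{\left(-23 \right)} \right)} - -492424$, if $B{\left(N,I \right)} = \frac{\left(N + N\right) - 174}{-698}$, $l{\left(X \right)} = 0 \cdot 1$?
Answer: $\frac{171856098}{349} \approx 4.9242 \cdot 10^{5}$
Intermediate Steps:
$l{\left(X \right)} = 0$
$B{\left(N,I \right)} = \frac{87}{349} - \frac{N}{349}$ ($B{\left(N,I \right)} = \left(2 N - 174\right) \left(- \frac{1}{698}\right) = \left(-174 + 2 N\right) \left(- \frac{1}{698}\right) = \frac{87}{349} - \frac{N}{349}$)
$B{\left(-35,l{\left(-23 \right)} \right)} - -492424 = \left(\frac{87}{349} - - \frac{35}{349}\right) - -492424 = \left(\frac{87}{349} + \frac{35}{349}\right) + 492424 = \frac{122}{349} + 492424 = \frac{171856098}{349}$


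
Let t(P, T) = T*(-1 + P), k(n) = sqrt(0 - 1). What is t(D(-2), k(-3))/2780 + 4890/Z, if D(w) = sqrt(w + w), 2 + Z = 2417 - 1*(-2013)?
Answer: 283028/256455 - I/2780 ≈ 1.1036 - 0.00035971*I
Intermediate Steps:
Z = 4428 (Z = -2 + (2417 - 1*(-2013)) = -2 + (2417 + 2013) = -2 + 4430 = 4428)
k(n) = I (k(n) = sqrt(-1) = I)
D(w) = sqrt(2)*sqrt(w) (D(w) = sqrt(2*w) = sqrt(2)*sqrt(w))
t(D(-2), k(-3))/2780 + 4890/Z = (I*(-1 + sqrt(2)*sqrt(-2)))/2780 + 4890/4428 = (I*(-1 + sqrt(2)*(I*sqrt(2))))*(1/2780) + 4890*(1/4428) = (I*(-1 + 2*I))*(1/2780) + 815/738 = I*(-1 + 2*I)/2780 + 815/738 = 815/738 + I*(-1 + 2*I)/2780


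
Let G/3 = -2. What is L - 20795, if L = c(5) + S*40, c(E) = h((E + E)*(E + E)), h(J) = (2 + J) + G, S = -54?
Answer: -22859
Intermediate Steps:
G = -6 (G = 3*(-2) = -6)
h(J) = -4 + J (h(J) = (2 + J) - 6 = -4 + J)
c(E) = -4 + 4*E² (c(E) = -4 + (E + E)*(E + E) = -4 + (2*E)*(2*E) = -4 + 4*E²)
L = -2064 (L = (-4 + 4*5²) - 54*40 = (-4 + 4*25) - 2160 = (-4 + 100) - 2160 = 96 - 2160 = -2064)
L - 20795 = -2064 - 20795 = -22859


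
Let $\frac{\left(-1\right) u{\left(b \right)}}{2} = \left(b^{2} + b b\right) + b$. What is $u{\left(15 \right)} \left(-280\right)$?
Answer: $260400$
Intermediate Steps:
$u{\left(b \right)} = - 4 b^{2} - 2 b$ ($u{\left(b \right)} = - 2 \left(\left(b^{2} + b b\right) + b\right) = - 2 \left(\left(b^{2} + b^{2}\right) + b\right) = - 2 \left(2 b^{2} + b\right) = - 2 \left(b + 2 b^{2}\right) = - 4 b^{2} - 2 b$)
$u{\left(15 \right)} \left(-280\right) = \left(-2\right) 15 \left(1 + 2 \cdot 15\right) \left(-280\right) = \left(-2\right) 15 \left(1 + 30\right) \left(-280\right) = \left(-2\right) 15 \cdot 31 \left(-280\right) = \left(-930\right) \left(-280\right) = 260400$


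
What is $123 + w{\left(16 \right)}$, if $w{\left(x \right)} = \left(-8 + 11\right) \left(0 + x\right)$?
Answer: $171$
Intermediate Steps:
$w{\left(x \right)} = 3 x$
$123 + w{\left(16 \right)} = 123 + 3 \cdot 16 = 123 + 48 = 171$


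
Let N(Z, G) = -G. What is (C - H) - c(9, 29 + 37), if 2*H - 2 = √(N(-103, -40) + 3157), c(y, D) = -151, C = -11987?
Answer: -11837 - √3197/2 ≈ -11865.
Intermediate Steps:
H = 1 + √3197/2 (H = 1 + √(-1*(-40) + 3157)/2 = 1 + √(40 + 3157)/2 = 1 + √3197/2 ≈ 29.271)
(C - H) - c(9, 29 + 37) = (-11987 - (1 + √3197/2)) - 1*(-151) = (-11987 + (-1 - √3197/2)) + 151 = (-11988 - √3197/2) + 151 = -11837 - √3197/2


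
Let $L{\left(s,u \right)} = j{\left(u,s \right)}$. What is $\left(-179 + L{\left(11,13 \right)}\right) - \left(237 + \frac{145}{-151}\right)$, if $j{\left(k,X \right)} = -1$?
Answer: $- \frac{62822}{151} \approx -416.04$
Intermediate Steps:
$L{\left(s,u \right)} = -1$
$\left(-179 + L{\left(11,13 \right)}\right) - \left(237 + \frac{145}{-151}\right) = \left(-179 - 1\right) - \left(237 + \frac{145}{-151}\right) = -180 - \left(237 + 145 \left(- \frac{1}{151}\right)\right) = -180 - \left(237 - \frac{145}{151}\right) = -180 - \frac{35642}{151} = - \frac{62822}{151}$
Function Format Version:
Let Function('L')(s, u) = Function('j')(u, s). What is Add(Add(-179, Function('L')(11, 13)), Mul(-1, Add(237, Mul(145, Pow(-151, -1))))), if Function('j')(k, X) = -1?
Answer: Rational(-62822, 151) ≈ -416.04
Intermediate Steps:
Function('L')(s, u) = -1
Add(Add(-179, Function('L')(11, 13)), Mul(-1, Add(237, Mul(145, Pow(-151, -1))))) = Add(Add(-179, -1), Mul(-1, Add(237, Mul(145, Pow(-151, -1))))) = Add(-180, Mul(-1, Add(237, Mul(145, Rational(-1, 151))))) = Add(-180, Mul(-1, Add(237, Rational(-145, 151)))) = Add(-180, Mul(-1, Rational(35642, 151))) = Add(-180, Rational(-35642, 151)) = Rational(-62822, 151)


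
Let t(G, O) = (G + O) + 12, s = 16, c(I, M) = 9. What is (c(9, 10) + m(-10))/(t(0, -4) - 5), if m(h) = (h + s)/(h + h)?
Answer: 29/10 ≈ 2.9000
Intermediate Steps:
t(G, O) = 12 + G + O
m(h) = (16 + h)/(2*h) (m(h) = (h + 16)/(h + h) = (16 + h)/((2*h)) = (16 + h)*(1/(2*h)) = (16 + h)/(2*h))
(c(9, 10) + m(-10))/(t(0, -4) - 5) = (9 + (½)*(16 - 10)/(-10))/((12 + 0 - 4) - 5) = (9 + (½)*(-⅒)*6)/(8 - 5) = (9 - 3/10)/3 = (87/10)*(⅓) = 29/10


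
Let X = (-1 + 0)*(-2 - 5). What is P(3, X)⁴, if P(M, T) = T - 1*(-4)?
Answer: 14641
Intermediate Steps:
X = 7 (X = -1*(-7) = 7)
P(M, T) = 4 + T (P(M, T) = T + 4 = 4 + T)
P(3, X)⁴ = (4 + 7)⁴ = 11⁴ = 14641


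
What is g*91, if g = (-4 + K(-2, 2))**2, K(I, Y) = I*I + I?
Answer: 364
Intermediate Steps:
K(I, Y) = I + I**2 (K(I, Y) = I**2 + I = I + I**2)
g = 4 (g = (-4 - 2*(1 - 2))**2 = (-4 - 2*(-1))**2 = (-4 + 2)**2 = (-2)**2 = 4)
g*91 = 4*91 = 364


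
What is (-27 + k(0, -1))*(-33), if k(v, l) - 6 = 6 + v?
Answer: 495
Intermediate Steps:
k(v, l) = 12 + v (k(v, l) = 6 + (6 + v) = 12 + v)
(-27 + k(0, -1))*(-33) = (-27 + (12 + 0))*(-33) = (-27 + 12)*(-33) = -15*(-33) = 495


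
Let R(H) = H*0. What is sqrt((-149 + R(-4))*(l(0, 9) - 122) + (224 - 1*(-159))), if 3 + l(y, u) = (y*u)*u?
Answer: 24*sqrt(33) ≈ 137.87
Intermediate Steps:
l(y, u) = -3 + y*u**2 (l(y, u) = -3 + (y*u)*u = -3 + (u*y)*u = -3 + y*u**2)
R(H) = 0
sqrt((-149 + R(-4))*(l(0, 9) - 122) + (224 - 1*(-159))) = sqrt((-149 + 0)*((-3 + 0*9**2) - 122) + (224 - 1*(-159))) = sqrt(-149*((-3 + 0*81) - 122) + (224 + 159)) = sqrt(-149*((-3 + 0) - 122) + 383) = sqrt(-149*(-3 - 122) + 383) = sqrt(-149*(-125) + 383) = sqrt(18625 + 383) = sqrt(19008) = 24*sqrt(33)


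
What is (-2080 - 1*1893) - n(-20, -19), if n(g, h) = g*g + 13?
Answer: -4386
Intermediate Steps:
n(g, h) = 13 + g**2 (n(g, h) = g**2 + 13 = 13 + g**2)
(-2080 - 1*1893) - n(-20, -19) = (-2080 - 1*1893) - (13 + (-20)**2) = (-2080 - 1893) - (13 + 400) = -3973 - 1*413 = -3973 - 413 = -4386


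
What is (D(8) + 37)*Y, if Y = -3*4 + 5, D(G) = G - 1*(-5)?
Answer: -350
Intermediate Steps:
D(G) = 5 + G (D(G) = G + 5 = 5 + G)
Y = -7 (Y = -12 + 5 = -7)
(D(8) + 37)*Y = ((5 + 8) + 37)*(-7) = (13 + 37)*(-7) = 50*(-7) = -350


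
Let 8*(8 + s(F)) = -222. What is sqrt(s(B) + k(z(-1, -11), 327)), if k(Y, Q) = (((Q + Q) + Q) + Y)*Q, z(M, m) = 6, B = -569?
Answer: sqrt(1290853)/2 ≈ 568.08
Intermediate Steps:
k(Y, Q) = Q*(Y + 3*Q) (k(Y, Q) = ((2*Q + Q) + Y)*Q = (3*Q + Y)*Q = (Y + 3*Q)*Q = Q*(Y + 3*Q))
s(F) = -143/4 (s(F) = -8 + (1/8)*(-222) = -8 - 111/4 = -143/4)
sqrt(s(B) + k(z(-1, -11), 327)) = sqrt(-143/4 + 327*(6 + 3*327)) = sqrt(-143/4 + 327*(6 + 981)) = sqrt(-143/4 + 327*987) = sqrt(-143/4 + 322749) = sqrt(1290853/4) = sqrt(1290853)/2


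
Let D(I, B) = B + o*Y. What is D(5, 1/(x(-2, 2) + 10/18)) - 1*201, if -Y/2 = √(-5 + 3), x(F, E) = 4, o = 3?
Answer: -8232/41 - 6*I*√2 ≈ -200.78 - 8.4853*I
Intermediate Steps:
Y = -2*I*√2 (Y = -2*√(-5 + 3) = -2*I*√2 ≈ -2.8284*I)
D(I, B) = B - 6*I*√2 (D(I, B) = B + 3*(-2*I*√2) = B - 6*I*√2)
D(5, 1/(x(-2, 2) + 10/18)) - 1*201 = (1/(4 + 10/18) - 6*I*√2) - 1*201 = (1/(4 + 10*(1/18)) - 6*I*√2) - 201 = (1/(4 + 5/9) - 6*I*√2) - 201 = (1/(41/9) - 6*I*√2) - 201 = (9/41 - 6*I*√2) - 201 = -8232/41 - 6*I*√2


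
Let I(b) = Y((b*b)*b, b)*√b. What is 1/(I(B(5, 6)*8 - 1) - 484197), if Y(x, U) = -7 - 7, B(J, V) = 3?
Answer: -69171/33492390043 + 2*√23/33492390043 ≈ -2.0650e-6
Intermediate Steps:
Y(x, U) = -14
I(b) = -14*√b
1/(I(B(5, 6)*8 - 1) - 484197) = 1/(-14*√(3*8 - 1) - 484197) = 1/(-14*√(24 - 1) - 484197) = 1/(-14*√23 - 484197) = 1/(-484197 - 14*√23)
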